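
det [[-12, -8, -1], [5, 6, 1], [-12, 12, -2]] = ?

172

Expand along row 1:
  + (-12) · |6 1; 12 -2| = (-12)·(-12 − 12) = 288
  − (-8) · |5 1; -12 -2| = −(-8)·(-10 − (-12)) = 16
  + (-1) · |5 6; -12 12| = (-1)·(60 − (-72)) = -132
Sum: (288) + (16) + (-132) = 172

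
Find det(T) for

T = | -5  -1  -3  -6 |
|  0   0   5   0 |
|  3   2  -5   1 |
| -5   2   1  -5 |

230

Expand along row 2 (it has 3 zeros):
  − (5) · M_23   where M_23 = det([-5 -1 -6; 3 2 1; -5 2 -5]) = -46
det = (-1)·(5)·(-46) = 230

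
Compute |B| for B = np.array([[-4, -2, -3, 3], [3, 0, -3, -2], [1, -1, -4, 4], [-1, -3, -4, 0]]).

Expand along row 2 (it has 1 zero):
  − (3) · M_21   where M_21 = det([-2 -3 3; -1 -4 4; -3 -4 0]) = -20
  − (-3) · M_23   where M_23 = det([-4 -2 3; 1 -1 4; -1 -3 0]) = -52
  + (-2) · M_24   where M_24 = det([-4 -2 -3; 1 -1 -4; -1 -3 -4]) = 28
det = (-1)·(3)·(-20) + (-1)·(-3)·(-52) + (+1)·(-2)·(28) = -152

-152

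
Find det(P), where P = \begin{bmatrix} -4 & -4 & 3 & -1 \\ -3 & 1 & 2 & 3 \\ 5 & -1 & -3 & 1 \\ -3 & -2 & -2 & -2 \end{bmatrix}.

Expand along row 1:
  + (-4) · M_11   where M_11 = det([1 2 3; -1 -3 1; -2 -2 -2]) = -12
  − (-4) · M_12   where M_12 = det([-3 2 3; 5 -3 1; -3 -2 -2]) = -67
  + (3) · M_13   where M_13 = det([-3 1 3; 5 -1 1; -3 -2 -2]) = -44
  − (-1) · M_14   where M_14 = det([-3 1 2; 5 -1 -3; -3 -2 -2]) = 5
det = (+1)·(-4)·(-12) + (-1)·(-4)·(-67) + (+1)·(3)·(-44) + (-1)·(-1)·(5) = -347

|P| = -347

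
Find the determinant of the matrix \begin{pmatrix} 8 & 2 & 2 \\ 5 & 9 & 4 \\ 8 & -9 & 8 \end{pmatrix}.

614

Expand along row 1:
  + 8 · |9 4; -9 8| = 8·(72 − (-36)) = 864
  − 2 · |5 4; 8 8| = −2·(40 − 32) = -16
  + 2 · |5 9; 8 -9| = 2·(-45 − 72) = -234
Sum: (864) + (-16) + (-234) = 614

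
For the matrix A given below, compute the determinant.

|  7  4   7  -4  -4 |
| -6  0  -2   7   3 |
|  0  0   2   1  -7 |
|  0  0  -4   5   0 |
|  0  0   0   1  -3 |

-336

A is block upper-triangular with a 2×2 block and a 3×3 block on the diagonal, so its determinant equals the product of the determinants of the diagonal blocks.
det of the 2×2 block = 24
det of the 3×3 block = -14
det = (24)·(-14) = -336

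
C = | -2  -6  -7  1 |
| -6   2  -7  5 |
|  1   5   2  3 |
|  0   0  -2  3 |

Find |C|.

Expand along row 4 (it has 2 zeros):
  − (-2) · M_43   where M_43 = det([-2 -6 1; -6 2 5; 1 5 3]) = -132
  + (3) · M_44   where M_44 = det([-2 -6 -7; -6 2 -7; 1 5 2]) = 116
det = (-1)·(-2)·(-132) + (+1)·(3)·(116) = 84

84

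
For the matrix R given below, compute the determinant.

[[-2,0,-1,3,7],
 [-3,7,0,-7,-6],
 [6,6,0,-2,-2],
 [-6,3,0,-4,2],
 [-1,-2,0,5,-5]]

Expand along column 3 (it has 4 zeros):
  + (-1) · M_13   where M_13 = det([-3 7 -7 -6; 6 6 -2 -2; -6 3 -4 2; -1 -2 5 -5]) = 1896
det = (+1)·(-1)·(1896) = -1896

det(R) = -1896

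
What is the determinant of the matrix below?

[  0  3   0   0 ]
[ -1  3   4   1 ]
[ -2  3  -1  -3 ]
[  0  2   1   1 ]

-12

Expand along row 1 (it has 3 zeros):
  − (3) · M_12   where M_12 = det([-1 4 1; -2 -1 -3; 0 1 1]) = 4
det = (-1)·(3)·(4) = -12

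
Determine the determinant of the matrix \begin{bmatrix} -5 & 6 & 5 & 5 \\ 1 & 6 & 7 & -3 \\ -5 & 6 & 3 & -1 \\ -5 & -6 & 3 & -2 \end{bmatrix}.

The determinant is -3192.

Expand along row 1:
  + (-5) · M_11   where M_11 = det([6 7 -3; 6 3 -1; -6 3 -2]) = 0
  − (6) · M_12   where M_12 = det([1 7 -3; -5 3 -1; -5 3 -2]) = -38
  + (5) · M_13   where M_13 = det([1 6 -3; -5 6 -1; -5 -6 -2]) = -228
  − (5) · M_14   where M_14 = det([1 6 7; -5 6 3; -5 -6 3]) = 456
det = (+1)·(-5)·(0) + (-1)·(6)·(-38) + (+1)·(5)·(-228) + (-1)·(5)·(456) = -3192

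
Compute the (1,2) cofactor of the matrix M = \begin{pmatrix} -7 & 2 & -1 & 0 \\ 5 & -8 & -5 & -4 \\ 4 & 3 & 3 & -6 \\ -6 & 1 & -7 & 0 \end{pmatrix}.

The cofactor is 350.

Delete row 1 and column 2; the remaining 3×3 submatrix is [5 -5 -4; 4 3 -6; -6 -7 0].
Its determinant is -350.
The cofactor carries sign (−1)^(1+2) = −1, so C_{1,2} = −(-350) = 350.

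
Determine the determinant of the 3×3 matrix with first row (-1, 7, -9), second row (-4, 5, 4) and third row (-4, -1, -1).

-355

Expand along column 1:
  + (-1) · |5 4; -1 -1| = (-1)·(-5 − (-4)) = 1
  − (-4) · |7 -9; -1 -1| = −(-4)·(-7 − 9) = -64
  + (-4) · |7 -9; 5 4| = (-4)·(28 − (-45)) = -292
Sum: (1) + (-64) + (-292) = -355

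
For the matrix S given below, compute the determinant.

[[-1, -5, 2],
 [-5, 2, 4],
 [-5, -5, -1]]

Expand along row 1:
  + (-1) · |2 4; -5 -1| = (-1)·(-2 − (-20)) = -18
  − (-5) · |-5 4; -5 -1| = −(-5)·(5 − (-20)) = 125
  + 2 · |-5 2; -5 -5| = 2·(25 − (-10)) = 70
Sum: (-18) + (125) + (70) = 177

The determinant is 177.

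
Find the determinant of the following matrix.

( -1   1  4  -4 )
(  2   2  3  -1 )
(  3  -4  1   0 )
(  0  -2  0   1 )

The determinant is -93.

Expand along row 4 (it has 2 zeros):
  + (-2) · M_42   where M_42 = det([-1 4 -4; 2 3 -1; 3 1 0]) = 15
  + (1) · M_44   where M_44 = det([-1 1 4; 2 2 3; 3 -4 1]) = -63
det = (+1)·(-2)·(15) + (+1)·(1)·(-63) = -93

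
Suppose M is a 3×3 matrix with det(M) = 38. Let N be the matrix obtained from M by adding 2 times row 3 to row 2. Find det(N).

Adding a multiple of one row to another leaves the determinant unchanged.
det(N) = (1)·(38) = 38

38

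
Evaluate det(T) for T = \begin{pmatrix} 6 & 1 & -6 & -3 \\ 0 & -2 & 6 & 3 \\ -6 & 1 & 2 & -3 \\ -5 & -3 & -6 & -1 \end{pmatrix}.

det(T) = 792

Expand along row 2 (it has 1 zero):
  + (-2) · M_22   where M_22 = det([6 -6 -3; -6 2 -3; -5 -6 -1]) = -312
  − (6) · M_23   where M_23 = det([6 1 -3; -6 1 -3; -5 -3 -1]) = -120
  + (3) · M_24   where M_24 = det([6 1 -6; -6 1 2; -5 -3 -6]) = -184
det = (+1)·(-2)·(-312) + (-1)·(6)·(-120) + (+1)·(3)·(-184) = 792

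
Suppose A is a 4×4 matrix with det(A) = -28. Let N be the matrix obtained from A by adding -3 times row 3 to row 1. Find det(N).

Adding a multiple of one row to another leaves the determinant unchanged.
det(N) = (1)·(-28) = -28

|N| = -28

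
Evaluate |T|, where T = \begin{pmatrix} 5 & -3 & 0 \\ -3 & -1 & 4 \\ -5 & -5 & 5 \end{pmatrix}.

90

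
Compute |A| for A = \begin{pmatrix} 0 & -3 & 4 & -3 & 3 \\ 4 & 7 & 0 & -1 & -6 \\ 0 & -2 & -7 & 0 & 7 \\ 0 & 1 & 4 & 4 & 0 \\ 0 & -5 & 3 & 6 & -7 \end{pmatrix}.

11080

Expand along column 1 (it has 4 zeros):
  − (4) · M_21   where M_21 = det([-3 4 -3 3; -2 -7 0 7; 1 4 4 0; -5 3 6 -7]) = -2770
det = (-1)·(4)·(-2770) = 11080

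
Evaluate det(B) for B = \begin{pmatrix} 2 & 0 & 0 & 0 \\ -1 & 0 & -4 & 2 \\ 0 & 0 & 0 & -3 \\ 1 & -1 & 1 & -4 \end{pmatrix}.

det(B) = -24

Expand along row 1 (it has 3 zeros):
  + (2) · M_11   where M_11 = det([0 -4 2; 0 0 -3; -1 1 -4]) = -12
det = (+1)·(2)·(-12) = -24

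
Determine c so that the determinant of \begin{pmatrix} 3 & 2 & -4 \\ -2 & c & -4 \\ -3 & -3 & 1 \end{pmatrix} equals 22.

Expanding along the column containing c, det(B) is linear in c: det(B) = (-9)·c + (-32).
Set (-9)·c + (-32) = 22  ⇒  (-9)·c = 54  ⇒  c = -6.

-6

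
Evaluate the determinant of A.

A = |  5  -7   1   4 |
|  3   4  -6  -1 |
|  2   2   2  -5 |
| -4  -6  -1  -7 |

-3731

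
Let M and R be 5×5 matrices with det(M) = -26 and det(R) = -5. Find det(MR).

det(MR) = det(M)·det(R) = (-26)·(-5) = 130

det(MR) = 130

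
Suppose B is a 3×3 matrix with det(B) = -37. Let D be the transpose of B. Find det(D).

|D| = -37

det(Bᵀ) = det(B).
det(D) = (1)·(-37) = -37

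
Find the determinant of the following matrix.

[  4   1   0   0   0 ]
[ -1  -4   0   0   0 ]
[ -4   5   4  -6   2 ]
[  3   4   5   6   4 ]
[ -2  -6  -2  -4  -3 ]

990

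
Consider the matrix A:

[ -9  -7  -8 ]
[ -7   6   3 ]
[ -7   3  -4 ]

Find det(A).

Expand along row 1:
  + (-9) · |6 3; 3 -4| = (-9)·(-24 − 9) = 297
  − (-7) · |-7 3; -7 -4| = −(-7)·(28 − (-21)) = 343
  + (-8) · |-7 6; -7 3| = (-8)·(-21 − (-42)) = -168
Sum: (297) + (343) + (-168) = 472

det(A) = 472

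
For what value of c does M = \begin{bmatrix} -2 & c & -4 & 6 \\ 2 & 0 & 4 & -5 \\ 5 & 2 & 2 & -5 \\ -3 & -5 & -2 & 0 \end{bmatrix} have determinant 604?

c = -9

Expanding along the row containing c, det(M) is linear in c: det(M) = (-60)·c + (64).
Set (-60)·c + (64) = 604  ⇒  (-60)·c = 540  ⇒  c = -9.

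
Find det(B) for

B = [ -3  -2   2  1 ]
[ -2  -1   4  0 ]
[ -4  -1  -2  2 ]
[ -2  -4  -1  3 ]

Expand along row 2 (it has 1 zero):
  − (-2) · M_21   where M_21 = det([-2 2 1; -1 -2 2; -4 -1 3]) = -9
  + (-1) · M_22   where M_22 = det([-3 2 1; -4 -2 2; -2 -1 3]) = 28
  − (4) · M_23   where M_23 = det([-3 -2 1; -4 -1 2; -2 -4 3]) = -17
det = (-1)·(-2)·(-9) + (+1)·(-1)·(28) + (-1)·(4)·(-17) = 22

The determinant is 22.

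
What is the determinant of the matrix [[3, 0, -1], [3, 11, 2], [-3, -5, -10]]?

The determinant is -318.

Expand along column 2:
  + 11 · |3 -1; -3 -10| = 11·(-30 − 3) = -363
  − (-5) · |3 -1; 3 2| = −(-5)·(6 − (-3)) = 45
Sum: (-363) + (45) = -318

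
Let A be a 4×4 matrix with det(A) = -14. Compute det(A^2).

The determinant is 196.

det(A^2) = (det A)^2 = (-14)^2 = 196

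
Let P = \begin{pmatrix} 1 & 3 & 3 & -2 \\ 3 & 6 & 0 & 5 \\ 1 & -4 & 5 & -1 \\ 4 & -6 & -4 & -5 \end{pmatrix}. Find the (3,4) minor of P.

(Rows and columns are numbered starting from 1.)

Delete row 3 and column 4; the remaining 3×3 submatrix is [1 3 3; 3 6 0; 4 -6 -4].
Its determinant is -114.

The minor is -114.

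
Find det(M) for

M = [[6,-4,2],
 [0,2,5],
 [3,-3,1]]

Expand along column 1:
  + 6 · |2 5; -3 1| = 6·(2 − (-15)) = 102
  + 3 · |-4 2; 2 5| = 3·(-20 − 4) = -72
Sum: (102) + (-72) = 30

The determinant is 30.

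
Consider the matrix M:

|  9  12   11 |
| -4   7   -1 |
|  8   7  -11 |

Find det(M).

The determinant is -2178.

Expand along row 1:
  + 9 · |7 -1; 7 -11| = 9·(-77 − (-7)) = -630
  − 12 · |-4 -1; 8 -11| = −12·(44 − (-8)) = -624
  + 11 · |-4 7; 8 7| = 11·(-28 − 56) = -924
Sum: (-630) + (-624) + (-924) = -2178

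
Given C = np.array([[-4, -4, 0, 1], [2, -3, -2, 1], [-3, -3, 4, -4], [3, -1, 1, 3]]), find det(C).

451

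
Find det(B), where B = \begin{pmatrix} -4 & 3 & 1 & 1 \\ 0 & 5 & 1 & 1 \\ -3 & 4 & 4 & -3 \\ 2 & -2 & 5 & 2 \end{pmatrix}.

|B| = -610

Expand along row 2 (it has 1 zero):
  + (5) · M_22   where M_22 = det([-4 1 1; -3 4 -3; 2 5 2]) = -115
  − (1) · M_23   where M_23 = det([-4 3 1; -3 4 -3; 2 -2 2]) = -10
  + (1) · M_24   where M_24 = det([-4 3 1; -3 4 4; 2 -2 5]) = -45
det = (+1)·(5)·(-115) + (-1)·(1)·(-10) + (+1)·(1)·(-45) = -610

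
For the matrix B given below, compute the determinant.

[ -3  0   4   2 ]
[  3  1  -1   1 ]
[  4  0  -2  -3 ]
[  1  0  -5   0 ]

det(B) = -3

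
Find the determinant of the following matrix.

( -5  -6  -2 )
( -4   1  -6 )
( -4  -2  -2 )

Expand along column 1:
  + (-5) · |1 -6; -2 -2| = (-5)·(-2 − 12) = 70
  − (-4) · |-6 -2; -2 -2| = −(-4)·(12 − 4) = 32
  + (-4) · |-6 -2; 1 -6| = (-4)·(36 − (-2)) = -152
Sum: (70) + (32) + (-152) = -50

-50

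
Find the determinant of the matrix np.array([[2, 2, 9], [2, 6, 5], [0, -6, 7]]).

Expand along row 3:
  − (-6) · |2 9; 2 5| = −(-6)·(10 − 18) = -48
  + 7 · |2 2; 2 6| = 7·(12 − 4) = 56
Sum: (-48) + (56) = 8

8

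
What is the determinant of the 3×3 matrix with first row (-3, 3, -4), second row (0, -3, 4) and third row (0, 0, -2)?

-18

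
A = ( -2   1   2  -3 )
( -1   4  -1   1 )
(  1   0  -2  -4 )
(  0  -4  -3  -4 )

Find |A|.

Expand along row 3 (it has 1 zero):
  + (1) · M_31   where M_31 = det([1 2 -3; 4 -1 1; -4 -3 -4]) = 79
  + (-2) · M_33   where M_33 = det([-2 1 -3; -1 4 1; 0 -4 -4]) = 8
  − (-4) · M_34   where M_34 = det([-2 1 2; -1 4 -1; 0 -4 -3]) = 37
det = (+1)·(1)·(79) + (+1)·(-2)·(8) + (-1)·(-4)·(37) = 211

211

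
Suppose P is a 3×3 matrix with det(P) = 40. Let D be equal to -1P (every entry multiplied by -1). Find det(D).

|D| = -40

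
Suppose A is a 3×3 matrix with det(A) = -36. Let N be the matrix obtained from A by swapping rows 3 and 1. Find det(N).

36

Swapping two rows multiplies the determinant by −1.
det(N) = (-1)·(-36) = 36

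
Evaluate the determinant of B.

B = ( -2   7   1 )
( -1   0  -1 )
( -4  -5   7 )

Expand along row 2:
  − (-1) · |7 1; -5 7| = −(-1)·(49 − (-5)) = 54
  − (-1) · |-2 7; -4 -5| = −(-1)·(10 − (-28)) = 38
Sum: (54) + (38) = 92

det(B) = 92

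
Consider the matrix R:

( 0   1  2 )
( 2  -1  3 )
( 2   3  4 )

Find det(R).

14

Expand along column 1:
  − 2 · |1 2; 3 4| = −2·(4 − 6) = 4
  + 2 · |1 2; -1 3| = 2·(3 − (-2)) = 10
Sum: (4) + (10) = 14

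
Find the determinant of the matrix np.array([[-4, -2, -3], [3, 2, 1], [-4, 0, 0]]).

Expand along row 3:
  + (-4) · |-2 -3; 2 1| = (-4)·(-2 − (-6)) = -16

-16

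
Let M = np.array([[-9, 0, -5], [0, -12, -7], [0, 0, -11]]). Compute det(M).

The determinant is -1188.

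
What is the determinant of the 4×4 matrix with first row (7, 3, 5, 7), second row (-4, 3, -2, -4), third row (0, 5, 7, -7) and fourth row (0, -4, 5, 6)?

Expand along column 1 (it has 2 zeros):
  + (7) · M_11   where M_11 = det([3 -2 -4; 5 7 -7; -4 5 6]) = 23
  − (-4) · M_21   where M_21 = det([3 5 7; 5 7 -7; -4 5 6]) = 592
det = (+1)·(7)·(23) + (-1)·(-4)·(592) = 2529

The determinant is 2529.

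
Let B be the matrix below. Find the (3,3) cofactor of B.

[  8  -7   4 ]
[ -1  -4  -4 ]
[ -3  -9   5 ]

Delete row 3 and column 3; the remaining 2×2 submatrix is [8 -7; -1 -4].
Its determinant is 8·(-4) − (-7)·(-1) = -39.
The cofactor carries sign (−1)^(3+3) = +1, so C_{3,3} = +(-39) = -39.

-39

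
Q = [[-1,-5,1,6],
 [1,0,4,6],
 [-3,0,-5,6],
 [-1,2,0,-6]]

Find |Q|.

Expand along column 2 (it has 2 zeros):
  − (-5) · M_12   where M_12 = det([1 4 6; -3 -5 6; -1 0 -6]) = -96
  + (2) · M_42   where M_42 = det([-1 1 6; 1 4 6; -3 -5 6]) = -36
det = (-1)·(-5)·(-96) + (+1)·(2)·(-36) = -552

det(Q) = -552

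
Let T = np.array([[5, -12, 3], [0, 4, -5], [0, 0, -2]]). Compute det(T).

det(T) = -40

T is upper triangular, so det(T) is the product of the diagonal entries:
det = (5) · (4) · (-2) = -40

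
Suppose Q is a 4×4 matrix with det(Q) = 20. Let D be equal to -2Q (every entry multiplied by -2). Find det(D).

det(D) = 320

For a 4×4 matrix, det(-2Q) = (-2)^4·det(Q) = 16·det(Q).
det(D) = (16)·(20) = 320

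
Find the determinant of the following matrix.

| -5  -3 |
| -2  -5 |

19

det = (-5)·(-5) − (-3)·(-2) = 25 − 6 = 19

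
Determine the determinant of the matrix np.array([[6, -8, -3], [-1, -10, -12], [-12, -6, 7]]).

The determinant is -1718.

Expand along column 1:
  + 6 · |-10 -12; -6 7| = 6·(-70 − 72) = -852
  − (-1) · |-8 -3; -6 7| = −(-1)·(-56 − 18) = -74
  + (-12) · |-8 -3; -10 -12| = (-12)·(96 − 30) = -792
Sum: (-852) + (-74) + (-792) = -1718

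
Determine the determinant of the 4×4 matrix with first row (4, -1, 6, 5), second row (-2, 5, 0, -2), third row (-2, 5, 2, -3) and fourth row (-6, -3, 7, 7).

The determinant is 882.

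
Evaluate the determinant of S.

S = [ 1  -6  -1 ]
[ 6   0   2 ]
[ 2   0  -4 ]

Expand along column 2:
  − (-6) · |6 2; 2 -4| = −(-6)·(-24 − 4) = -168

-168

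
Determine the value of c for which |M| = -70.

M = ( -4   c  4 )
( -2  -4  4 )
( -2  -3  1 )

5

Expanding along the column containing c, det(M) is linear in c: det(M) = (-6)·c + (-40).
Set (-6)·c + (-40) = -70  ⇒  (-6)·c = -30  ⇒  c = 5.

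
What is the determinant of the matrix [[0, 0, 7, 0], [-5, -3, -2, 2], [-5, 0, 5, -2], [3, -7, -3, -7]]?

Expand along row 1 (it has 3 zeros):
  + (7) · M_13   where M_13 = det([-5 -3 2; -5 0 -2; 3 -7 -7]) = 263
det = (+1)·(7)·(263) = 1841

1841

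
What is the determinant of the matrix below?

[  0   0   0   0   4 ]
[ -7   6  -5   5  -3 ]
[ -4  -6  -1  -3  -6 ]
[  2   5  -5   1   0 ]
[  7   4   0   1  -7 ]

-1108

Expand along row 1 (it has 4 zeros):
  + (4) · M_15   where M_15 = det([-7 6 -5 5; -4 -6 -1 -3; 2 5 -5 1; 7 4 0 1]) = -277
det = (+1)·(4)·(-277) = -1108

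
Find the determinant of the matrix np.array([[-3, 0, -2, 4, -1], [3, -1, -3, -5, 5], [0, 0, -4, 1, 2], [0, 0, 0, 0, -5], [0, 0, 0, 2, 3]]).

-120

The matrix is block upper-triangular with a 2×2 block and a 3×3 block on the diagonal, so its determinant equals the product of the determinants of the diagonal blocks.
det of the 2×2 block = 3
det of the 3×3 block = -40
det = (3)·(-40) = -120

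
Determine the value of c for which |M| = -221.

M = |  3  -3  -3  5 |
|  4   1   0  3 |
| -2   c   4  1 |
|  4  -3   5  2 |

c = -8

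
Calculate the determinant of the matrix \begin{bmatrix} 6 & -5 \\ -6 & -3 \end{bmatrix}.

det = 6·(-3) − (-5)·(-6) = -18 − 30 = -48

The determinant is -48.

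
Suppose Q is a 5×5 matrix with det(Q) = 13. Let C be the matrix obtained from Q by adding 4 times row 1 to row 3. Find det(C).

13

Adding a multiple of one row to another leaves the determinant unchanged.
det(C) = (1)·(13) = 13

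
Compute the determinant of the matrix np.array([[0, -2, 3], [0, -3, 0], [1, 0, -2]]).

The determinant is 9.

Expand along column 1:
  + 1 · |-2 3; -3 0| = 1·(0 − (-9)) = 9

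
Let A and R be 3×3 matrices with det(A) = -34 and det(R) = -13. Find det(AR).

|AR| = 442

det(AR) = det(A)·det(R) = (-34)·(-13) = 442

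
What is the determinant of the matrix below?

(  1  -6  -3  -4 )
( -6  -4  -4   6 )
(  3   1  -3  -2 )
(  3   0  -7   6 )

The determinant is 1304.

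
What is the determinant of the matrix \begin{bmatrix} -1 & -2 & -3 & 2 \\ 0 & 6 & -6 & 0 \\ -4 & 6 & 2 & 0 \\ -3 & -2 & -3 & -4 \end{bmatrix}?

Expand along row 2 (it has 2 zeros):
  + (6) · M_22   where M_22 = det([-1 -3 2; -4 2 0; -3 -3 -4]) = 92
  − (-6) · M_23   where M_23 = det([-1 -2 2; -4 6 0; -3 -2 -4]) = 108
det = (+1)·(6)·(92) + (-1)·(-6)·(108) = 1200

The determinant is 1200.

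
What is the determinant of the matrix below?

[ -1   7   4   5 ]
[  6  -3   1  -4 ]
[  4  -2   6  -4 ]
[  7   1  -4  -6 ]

1320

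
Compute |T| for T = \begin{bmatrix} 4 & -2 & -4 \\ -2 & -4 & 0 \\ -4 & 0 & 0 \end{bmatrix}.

Expand along column 3:
  + (-4) · |-2 -4; -4 0| = (-4)·(0 − 16) = 64

|T| = 64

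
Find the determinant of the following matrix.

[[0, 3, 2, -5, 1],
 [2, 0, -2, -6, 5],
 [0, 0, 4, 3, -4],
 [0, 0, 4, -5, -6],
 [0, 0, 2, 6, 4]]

936

The matrix is block upper-triangular with a 2×2 block and a 3×3 block on the diagonal, so its determinant equals the product of the determinants of the diagonal blocks.
det of the 2×2 block = -6
det of the 3×3 block = -156
det = (-6)·(-156) = 936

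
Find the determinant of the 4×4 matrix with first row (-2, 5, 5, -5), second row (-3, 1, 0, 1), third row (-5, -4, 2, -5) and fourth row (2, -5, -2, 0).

Expand along row 2 (it has 1 zero):
  − (-3) · M_21   where M_21 = det([5 5 -5; -4 2 -5; -5 -2 0]) = -15
  + (1) · M_22   where M_22 = det([-2 5 -5; -5 2 -5; 2 -2 0]) = -60
  + (1) · M_24   where M_24 = det([-2 5 5; -5 -4 2; 2 -5 -2]) = 99
det = (-1)·(-3)·(-15) + (+1)·(1)·(-60) + (+1)·(1)·(99) = -6

The determinant is -6.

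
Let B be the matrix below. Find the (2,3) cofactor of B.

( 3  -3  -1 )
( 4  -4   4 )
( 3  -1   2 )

Delete row 2 and column 3; the remaining 2×2 submatrix is [3 -3; 3 -1].
Its determinant is 3·(-1) − (-3)·3 = 6.
The cofactor carries sign (−1)^(2+3) = −1, so C_{2,3} = −(6) = -6.

The cofactor is -6.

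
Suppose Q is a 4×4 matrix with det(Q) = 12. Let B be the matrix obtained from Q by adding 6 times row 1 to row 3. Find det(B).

Adding a multiple of one row to another leaves the determinant unchanged.
det(B) = (1)·(12) = 12

The determinant is 12.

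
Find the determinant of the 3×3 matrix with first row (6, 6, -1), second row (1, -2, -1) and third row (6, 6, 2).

-54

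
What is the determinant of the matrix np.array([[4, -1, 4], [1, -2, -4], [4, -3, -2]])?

2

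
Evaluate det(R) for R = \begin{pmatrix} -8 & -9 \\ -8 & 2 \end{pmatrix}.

|R| = -88

det(R) = (-8)·2 − (-9)·(-8) = -16 − 72 = -88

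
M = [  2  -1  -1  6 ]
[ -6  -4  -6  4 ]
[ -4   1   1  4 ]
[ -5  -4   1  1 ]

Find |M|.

Expand along row 1:
  + (2) · M_11   where M_11 = det([-4 -6 4; 1 1 4; -4 1 1]) = 134
  − (-1) · M_12   where M_12 = det([-6 -6 4; -4 1 4; -5 1 1]) = 118
  + (-1) · M_13   where M_13 = det([-6 -4 4; -4 1 4; -5 -4 1]) = 46
  − (6) · M_14   where M_14 = det([-6 -4 -6; -4 1 1; -5 -4 1]) = -152
det = (+1)·(2)·(134) + (-1)·(-1)·(118) + (+1)·(-1)·(46) + (-1)·(6)·(-152) = 1252

det(M) = 1252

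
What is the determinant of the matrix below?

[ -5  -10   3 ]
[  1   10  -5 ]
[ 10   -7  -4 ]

514

Expand along column 1:
  + (-5) · |10 -5; -7 -4| = (-5)·(-40 − 35) = 375
  − 1 · |-10 3; -7 -4| = −1·(40 − (-21)) = -61
  + 10 · |-10 3; 10 -5| = 10·(50 − 30) = 200
Sum: (375) + (-61) + (200) = 514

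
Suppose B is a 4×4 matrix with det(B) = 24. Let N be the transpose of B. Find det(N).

det(N) = 24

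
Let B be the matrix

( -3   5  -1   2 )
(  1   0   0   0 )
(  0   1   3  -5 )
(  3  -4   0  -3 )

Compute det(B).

|B| = 44

Expand along row 2 (it has 3 zeros):
  − (1) · M_21   where M_21 = det([5 -1 2; 1 3 -5; -4 0 -3]) = -44
det = (-1)·(1)·(-44) = 44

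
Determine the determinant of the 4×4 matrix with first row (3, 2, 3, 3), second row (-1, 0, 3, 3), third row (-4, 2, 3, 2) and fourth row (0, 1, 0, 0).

Expand along row 4 (it has 3 zeros):
  + (1) · M_42   where M_42 = det([3 3 3; -1 3 3; -4 3 2]) = -12
det = (+1)·(1)·(-12) = -12

The determinant is -12.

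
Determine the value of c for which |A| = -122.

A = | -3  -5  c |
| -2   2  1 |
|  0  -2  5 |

-9

Expanding along the column containing c, det(A) is linear in c: det(A) = (4)·c + (-86).
Set (4)·c + (-86) = -122  ⇒  (4)·c = -36  ⇒  c = -9.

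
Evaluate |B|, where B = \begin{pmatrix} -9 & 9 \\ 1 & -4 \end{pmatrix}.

|B| = 27

det(B) = (-9)·(-4) − 9·1 = 36 − 9 = 27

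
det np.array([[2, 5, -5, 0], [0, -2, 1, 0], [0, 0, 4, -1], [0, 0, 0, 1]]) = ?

The matrix is upper triangular, so the determinant is the product of the diagonal entries:
det = (2) · (-2) · (4) · (1) = -16

The determinant is -16.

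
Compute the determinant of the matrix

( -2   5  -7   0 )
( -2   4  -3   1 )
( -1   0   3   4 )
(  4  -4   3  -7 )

-32

Expand along row 1 (it has 1 zero):
  + (-2) · M_11   where M_11 = det([4 -3 1; 0 3 4; -4 3 -7]) = -72
  − (5) · M_12   where M_12 = det([-2 -3 1; -1 3 4; 4 3 -7]) = 24
  + (-7) · M_13   where M_13 = det([-2 4 1; -1 0 4; 4 -4 -7]) = 8
det = (+1)·(-2)·(-72) + (-1)·(5)·(24) + (+1)·(-7)·(8) = -32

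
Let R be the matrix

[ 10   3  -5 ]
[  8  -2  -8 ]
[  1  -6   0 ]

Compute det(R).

Expand along row 3:
  + 1 · |3 -5; -2 -8| = 1·(-24 − 10) = -34
  − (-6) · |10 -5; 8 -8| = −(-6)·(-80 − (-40)) = -240
Sum: (-34) + (-240) = -274

det(R) = -274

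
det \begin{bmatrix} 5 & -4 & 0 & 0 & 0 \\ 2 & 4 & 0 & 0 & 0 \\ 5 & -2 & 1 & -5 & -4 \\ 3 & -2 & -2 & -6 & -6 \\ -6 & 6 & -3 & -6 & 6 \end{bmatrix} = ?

-5544

The matrix is block lower-triangular with a 2×2 block and a 3×3 block on the diagonal, so its determinant equals the product of the determinants of the diagonal blocks.
det of the 2×2 block = 28
det of the 3×3 block = -198
det = (28)·(-198) = -5544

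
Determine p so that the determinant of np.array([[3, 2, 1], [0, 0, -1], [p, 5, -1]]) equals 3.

6

Expanding along the column containing p, det(B) is linear in p: det(B) = (-2)·p + (15).
Set (-2)·p + (15) = 3  ⇒  (-2)·p = -12  ⇒  p = 6.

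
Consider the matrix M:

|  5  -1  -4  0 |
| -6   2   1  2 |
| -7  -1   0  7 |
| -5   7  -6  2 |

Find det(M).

Expand along row 1 (it has 1 zero):
  + (5) · M_11   where M_11 = det([2 1 2; -1 0 7; 7 -6 2]) = 147
  − (-1) · M_12   where M_12 = det([-6 1 2; -7 0 7; -5 -6 2]) = -189
  + (-4) · M_13   where M_13 = det([-6 2 2; -7 -1 7; -5 7 2]) = 156
det = (+1)·(5)·(147) + (-1)·(-1)·(-189) + (+1)·(-4)·(156) = -78

The determinant is -78.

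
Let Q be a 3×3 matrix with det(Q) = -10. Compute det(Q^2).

100

det(Q^2) = (det Q)^2 = (-10)^2 = 100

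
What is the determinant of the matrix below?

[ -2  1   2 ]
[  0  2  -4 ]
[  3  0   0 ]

The determinant is -24.

Expand along row 3:
  + 3 · |1 2; 2 -4| = 3·(-4 − 4) = -24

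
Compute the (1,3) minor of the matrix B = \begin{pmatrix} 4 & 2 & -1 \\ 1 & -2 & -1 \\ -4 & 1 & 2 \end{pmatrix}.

-7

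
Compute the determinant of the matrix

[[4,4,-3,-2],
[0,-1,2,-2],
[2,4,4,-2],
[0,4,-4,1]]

Expand along column 1 (it has 2 zeros):
  + (4) · M_11   where M_11 = det([-1 2 -2; 4 4 -2; 4 -4 1]) = 44
  + (2) · M_31   where M_31 = det([4 -3 -2; -1 2 -2; 4 -4 1]) = 5
det = (+1)·(4)·(44) + (+1)·(2)·(5) = 186

186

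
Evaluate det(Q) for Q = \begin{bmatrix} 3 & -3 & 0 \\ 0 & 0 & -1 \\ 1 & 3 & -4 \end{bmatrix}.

The determinant is 12.

Expand along row 2:
  − (-1) · |3 -3; 1 3| = −(-1)·(9 − (-3)) = 12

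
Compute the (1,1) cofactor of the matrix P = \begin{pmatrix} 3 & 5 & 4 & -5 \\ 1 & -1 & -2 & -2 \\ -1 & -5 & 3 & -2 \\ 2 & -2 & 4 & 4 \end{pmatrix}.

-40

Delete row 1 and column 1; the remaining 3×3 submatrix is [-1 -2 -2; -5 3 -2; -2 4 4].
Its determinant is -40.
The cofactor carries sign (−1)^(1+1) = +1, so C_{1,1} = +(-40) = -40.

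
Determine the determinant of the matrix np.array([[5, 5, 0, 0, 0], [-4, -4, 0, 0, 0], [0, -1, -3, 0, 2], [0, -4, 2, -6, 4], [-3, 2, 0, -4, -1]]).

0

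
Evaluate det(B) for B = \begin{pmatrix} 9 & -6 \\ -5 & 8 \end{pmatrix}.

det(B) = 9·8 − (-6)·(-5) = 72 − 30 = 42

42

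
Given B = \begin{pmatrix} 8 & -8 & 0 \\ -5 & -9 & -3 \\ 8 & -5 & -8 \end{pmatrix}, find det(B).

det(B) = 968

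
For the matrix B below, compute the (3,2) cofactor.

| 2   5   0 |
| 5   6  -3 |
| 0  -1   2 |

6

Delete row 3 and column 2; the remaining 2×2 submatrix is [2 0; 5 -3].
Its determinant is 2·(-3) − 0·5 = -6.
The cofactor carries sign (−1)^(3+2) = −1, so C_{3,2} = −(-6) = 6.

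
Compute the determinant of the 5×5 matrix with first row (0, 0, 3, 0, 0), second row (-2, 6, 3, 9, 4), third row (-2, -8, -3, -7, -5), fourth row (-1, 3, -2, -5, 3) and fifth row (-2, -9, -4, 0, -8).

Expand along row 1 (it has 4 zeros):
  + (3) · M_13   where M_13 = det([-2 6 9 4; -2 -8 -7 -5; -1 3 -5 3; -2 -9 0 -8]) = 399
det = (+1)·(3)·(399) = 1197

1197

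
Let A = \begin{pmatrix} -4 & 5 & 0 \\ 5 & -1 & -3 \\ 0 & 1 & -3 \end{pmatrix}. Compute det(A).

|A| = 51

Expand along row 1:
  + (-4) · |-1 -3; 1 -3| = (-4)·(3 − (-3)) = -24
  − 5 · |5 -3; 0 -3| = −5·(-15 − 0) = 75
Sum: (-24) + (75) = 51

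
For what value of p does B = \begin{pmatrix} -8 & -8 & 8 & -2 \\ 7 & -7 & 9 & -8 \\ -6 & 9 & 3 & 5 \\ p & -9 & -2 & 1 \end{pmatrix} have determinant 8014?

p = 3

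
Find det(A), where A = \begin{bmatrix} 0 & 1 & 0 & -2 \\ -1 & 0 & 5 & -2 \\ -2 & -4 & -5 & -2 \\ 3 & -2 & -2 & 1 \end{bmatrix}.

The determinant is 213.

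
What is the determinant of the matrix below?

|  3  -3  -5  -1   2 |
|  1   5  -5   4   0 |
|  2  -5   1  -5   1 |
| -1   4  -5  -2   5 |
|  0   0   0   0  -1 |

Expand along row 5 (it has 4 zeros):
  + (-1) · M_55   where M_55 = det([3 -3 -5 -1; 1 5 -5 4; 2 -5 1 -5; -1 4 -5 -2]) = -411
det = (+1)·(-1)·(-411) = 411

411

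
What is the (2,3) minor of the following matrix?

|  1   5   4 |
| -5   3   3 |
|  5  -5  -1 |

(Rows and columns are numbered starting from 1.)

Delete row 2 and column 3; the remaining 2×2 submatrix is [1 5; 5 -5].
Its determinant is 1·(-5) − 5·5 = -30.

-30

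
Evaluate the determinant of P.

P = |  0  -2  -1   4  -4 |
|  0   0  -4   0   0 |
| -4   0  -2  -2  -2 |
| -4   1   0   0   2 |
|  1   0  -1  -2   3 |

det(P) = -480

Expand along row 2 (it has 4 zeros):
  − (-4) · M_23   where M_23 = det([0 -2 4 -4; -4 0 -2 -2; -4 1 0 2; 1 0 -2 3]) = -120
det = (-1)·(-4)·(-120) = -480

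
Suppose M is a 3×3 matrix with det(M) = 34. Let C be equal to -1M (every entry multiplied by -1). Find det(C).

For a 3×3 matrix, det(-1M) = (-1)^3·det(M) = -1·det(M).
det(C) = (-1)·(34) = -34

-34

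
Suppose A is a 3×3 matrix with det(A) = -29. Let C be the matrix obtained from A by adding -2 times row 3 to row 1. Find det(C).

Adding a multiple of one row to another leaves the determinant unchanged.
det(C) = (1)·(-29) = -29

The determinant is -29.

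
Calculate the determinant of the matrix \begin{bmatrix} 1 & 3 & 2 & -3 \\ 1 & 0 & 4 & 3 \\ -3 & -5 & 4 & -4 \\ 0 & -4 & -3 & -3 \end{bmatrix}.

503

Expand along row 2 (it has 1 zero):
  − (1) · M_21   where M_21 = det([3 2 -3; -5 4 -4; -4 -3 -3]) = -163
  − (4) · M_23   where M_23 = det([1 3 -3; -3 -5 -4; 0 -4 -3]) = -64
  + (3) · M_24   where M_24 = det([1 3 2; -3 -5 4; 0 -4 -3]) = 28
det = (-1)·(1)·(-163) + (-1)·(4)·(-64) + (+1)·(3)·(28) = 503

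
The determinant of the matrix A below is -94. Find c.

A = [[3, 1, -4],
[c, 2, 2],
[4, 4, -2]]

c = 7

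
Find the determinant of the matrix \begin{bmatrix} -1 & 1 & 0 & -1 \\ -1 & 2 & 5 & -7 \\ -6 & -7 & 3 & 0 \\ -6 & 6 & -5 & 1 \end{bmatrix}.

-116

Expand along row 1 (it has 1 zero):
  + (-1) · M_11   where M_11 = det([2 5 -7; -7 3 0; 6 -5 1]) = -78
  − (1) · M_12   where M_12 = det([-1 5 -7; -6 3 0; -6 -5 1]) = -309
  − (-1) · M_14   where M_14 = det([-1 2 5; -6 -7 3; -6 6 -5]) = -503
det = (+1)·(-1)·(-78) + (-1)·(1)·(-309) + (-1)·(-1)·(-503) = -116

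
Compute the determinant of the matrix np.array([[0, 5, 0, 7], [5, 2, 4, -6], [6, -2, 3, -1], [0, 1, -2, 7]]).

Expand along row 1 (it has 2 zeros):
  − (5) · M_12   where M_12 = det([5 4 -6; 6 3 -1; 0 -2 7]) = -1
  − (7) · M_14   where M_14 = det([5 2 4; 6 -2 3; 0 1 -2]) = 53
det = (-1)·(5)·(-1) + (-1)·(7)·(53) = -366

-366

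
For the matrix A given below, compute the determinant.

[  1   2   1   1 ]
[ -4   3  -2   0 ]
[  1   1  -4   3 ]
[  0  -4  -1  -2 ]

Expand along row 2 (it has 1 zero):
  − (-4) · M_21   where M_21 = det([2 1 1; 1 -4 3; -4 -1 -2]) = -5
  + (3) · M_22   where M_22 = det([1 1 1; 1 -4 3; 0 -1 -2]) = 12
  − (-2) · M_23   where M_23 = det([1 2 1; 1 1 3; 0 -4 -2]) = 10
det = (-1)·(-4)·(-5) + (+1)·(3)·(12) + (-1)·(-2)·(10) = 36

36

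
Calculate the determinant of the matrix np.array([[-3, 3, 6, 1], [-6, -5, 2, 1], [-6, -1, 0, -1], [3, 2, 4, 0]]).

324

Expand along row 3 (it has 1 zero):
  + (-6) · M_31   where M_31 = det([3 6 1; -5 2 1; 2 4 0]) = -24
  − (-1) · M_32   where M_32 = det([-3 6 1; -6 2 1; 3 4 0]) = 0
  − (-1) · M_34   where M_34 = det([-3 3 6; -6 -5 2; 3 2 4]) = 180
det = (+1)·(-6)·(-24) + (-1)·(-1)·(0) + (-1)·(-1)·(180) = 324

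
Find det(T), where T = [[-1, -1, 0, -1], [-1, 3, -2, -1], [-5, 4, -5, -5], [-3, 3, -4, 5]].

16

Expand along row 1 (it has 1 zero):
  + (-1) · M_11   where M_11 = det([3 -2 -1; 4 -5 -5; 3 -4 5]) = -64
  − (-1) · M_12   where M_12 = det([-1 -2 -1; -5 -5 -5; -3 -4 5]) = -40
  − (-1) · M_14   where M_14 = det([-1 3 -2; -5 4 -5; -3 3 -4]) = -8
det = (+1)·(-1)·(-64) + (-1)·(-1)·(-40) + (-1)·(-1)·(-8) = 16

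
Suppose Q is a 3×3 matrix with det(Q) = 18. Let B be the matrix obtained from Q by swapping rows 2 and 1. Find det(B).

Swapping two rows multiplies the determinant by −1.
det(B) = (-1)·(18) = -18

-18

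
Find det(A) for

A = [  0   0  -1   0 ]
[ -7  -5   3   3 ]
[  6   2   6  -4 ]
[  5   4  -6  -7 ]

det(A) = 82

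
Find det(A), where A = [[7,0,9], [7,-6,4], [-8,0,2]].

-516

Expand along column 2:
  + (-6) · |7 9; -8 2| = (-6)·(14 − (-72)) = -516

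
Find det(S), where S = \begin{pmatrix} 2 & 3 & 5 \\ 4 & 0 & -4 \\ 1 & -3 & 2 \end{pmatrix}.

-120

Expand along row 2:
  − 4 · |3 5; -3 2| = −4·(6 − (-15)) = -84
  − (-4) · |2 3; 1 -3| = −(-4)·(-6 − 3) = -36
Sum: (-84) + (-36) = -120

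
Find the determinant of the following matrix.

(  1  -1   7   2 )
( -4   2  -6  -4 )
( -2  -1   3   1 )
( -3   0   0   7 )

248

Expand along row 4 (it has 2 zeros):
  − (-3) · M_41   where M_41 = det([-1 7 2; 2 -6 -4; -1 3 1]) = 8
  + (7) · M_44   where M_44 = det([1 -1 7; -4 2 -6; -2 -1 3]) = 32
det = (-1)·(-3)·(8) + (+1)·(7)·(32) = 248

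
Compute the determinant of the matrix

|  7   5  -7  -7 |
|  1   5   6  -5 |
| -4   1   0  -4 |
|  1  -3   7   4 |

Expand along row 3 (it has 1 zero):
  + (-4) · M_31   where M_31 = det([5 -7 -7; 5 6 -5; -3 7 4]) = -41
  − (1) · M_32   where M_32 = det([7 -7 -7; 1 6 -5; 1 7 4]) = 469
  − (-4) · M_34   where M_34 = det([7 5 -7; 1 5 6; 1 -3 7]) = 422
det = (+1)·(-4)·(-41) + (-1)·(1)·(469) + (-1)·(-4)·(422) = 1383

The determinant is 1383.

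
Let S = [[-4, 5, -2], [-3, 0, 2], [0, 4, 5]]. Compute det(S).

|S| = 131

Expand along row 2:
  − (-3) · |5 -2; 4 5| = −(-3)·(25 − (-8)) = 99
  − 2 · |-4 5; 0 4| = −2·(-16 − 0) = 32
Sum: (99) + (32) = 131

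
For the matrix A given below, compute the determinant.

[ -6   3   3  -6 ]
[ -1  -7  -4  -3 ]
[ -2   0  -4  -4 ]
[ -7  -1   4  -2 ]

-978

Expand along row 3 (it has 1 zero):
  + (-2) · M_31   where M_31 = det([3 3 -6; -7 -4 -3; -1 4 -2]) = 219
  + (-4) · M_33   where M_33 = det([-6 3 -6; -1 -7 -3; -7 -1 -2]) = 279
  − (-4) · M_34   where M_34 = det([-6 3 3; -1 -7 -4; -7 -1 4]) = 144
det = (+1)·(-2)·(219) + (+1)·(-4)·(279) + (-1)·(-4)·(144) = -978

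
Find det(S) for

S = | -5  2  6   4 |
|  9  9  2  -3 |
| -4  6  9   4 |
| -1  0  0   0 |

Expand along row 4 (it has 3 zeros):
  − (-1) · M_41   where M_41 = det([2 6 4; 9 2 -3; 6 9 4]) = 22
det = (-1)·(-1)·(22) = 22

22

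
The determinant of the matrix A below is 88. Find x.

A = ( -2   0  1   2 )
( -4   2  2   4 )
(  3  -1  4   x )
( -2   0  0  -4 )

8

Expanding along the column containing x, det(A) is linear in x: det(A) = (-4)·x + (120).
Set (-4)·x + (120) = 88  ⇒  (-4)·x = -32  ⇒  x = 8.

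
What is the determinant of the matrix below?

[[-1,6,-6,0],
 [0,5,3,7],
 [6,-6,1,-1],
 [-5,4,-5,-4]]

Expand along row 1 (it has 1 zero):
  + (-1) · M_11   where M_11 = det([5 3 7; -6 1 -1; 4 -5 -4]) = 53
  − (6) · M_12   where M_12 = det([0 3 7; 6 1 -1; -5 -5 -4]) = -88
  + (-6) · M_13   where M_13 = det([0 5 7; 6 -6 -1; -5 4 -4]) = 103
det = (+1)·(-1)·(53) + (-1)·(6)·(-88) + (+1)·(-6)·(103) = -143

-143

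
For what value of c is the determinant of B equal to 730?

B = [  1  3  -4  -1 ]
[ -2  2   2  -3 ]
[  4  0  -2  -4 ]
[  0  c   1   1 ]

c = 9

Expanding along the row containing c, det(B) is linear in c: det(B) = (70)·c + (100).
Set (70)·c + (100) = 730  ⇒  (70)·c = 630  ⇒  c = 9.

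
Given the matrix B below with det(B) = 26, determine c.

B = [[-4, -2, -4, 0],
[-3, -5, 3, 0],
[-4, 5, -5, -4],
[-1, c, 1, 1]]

-3

Expanding along the column containing c, det(B) is linear in c: det(B) = (96)·c + (314).
Set (96)·c + (314) = 26  ⇒  (96)·c = -288  ⇒  c = -3.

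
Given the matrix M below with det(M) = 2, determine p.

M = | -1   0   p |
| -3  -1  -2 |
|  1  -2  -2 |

0

Expanding along the column containing p, det(M) is linear in p: det(M) = (7)·p + (2).
Set (7)·p + (2) = 2  ⇒  (7)·p = 0  ⇒  p = 0.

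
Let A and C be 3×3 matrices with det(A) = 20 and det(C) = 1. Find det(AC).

20

det(AC) = det(A)·det(C) = (20)·(1) = 20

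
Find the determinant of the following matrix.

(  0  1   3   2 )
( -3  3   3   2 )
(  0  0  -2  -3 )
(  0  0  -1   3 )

The matrix is block upper-triangular with a 2×2 block and a 2×2 block on the diagonal, so its determinant equals the product of the determinants of the diagonal blocks.
det of the 2×2 block = 3
det of the 2×2 block = -9
det = (3)·(-9) = -27

The determinant is -27.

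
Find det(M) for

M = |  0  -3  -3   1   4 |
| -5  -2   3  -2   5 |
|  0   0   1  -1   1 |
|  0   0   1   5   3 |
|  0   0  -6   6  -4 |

M is block upper-triangular with a 2×2 block and a 3×3 block on the diagonal, so its determinant equals the product of the determinants of the diagonal blocks.
det of the 2×2 block = -15
det of the 3×3 block = 12
det = (-15)·(12) = -180

-180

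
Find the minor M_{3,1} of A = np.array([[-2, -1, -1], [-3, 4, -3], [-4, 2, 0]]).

Delete row 3 and column 1; the remaining 2×2 submatrix is [-1 -1; 4 -3].
Its determinant is (-1)·(-3) − (-1)·4 = 7.

7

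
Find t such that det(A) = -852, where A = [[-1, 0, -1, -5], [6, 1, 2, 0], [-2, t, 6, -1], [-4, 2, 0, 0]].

Expanding along the column containing t, det(A) is linear in t: det(A) = (40)·t + (-532).
Set (40)·t + (-532) = -852  ⇒  (40)·t = -320  ⇒  t = -8.

t = -8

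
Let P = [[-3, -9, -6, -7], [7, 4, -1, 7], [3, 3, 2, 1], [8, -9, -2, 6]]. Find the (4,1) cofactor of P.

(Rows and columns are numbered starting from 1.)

Delete row 4 and column 1; the remaining 3×3 submatrix is [-9 -6 -7; 4 -1 7; 3 2 1].
Its determinant is -44.
The cofactor carries sign (−1)^(4+1) = −1, so C_{4,1} = −(-44) = 44.

44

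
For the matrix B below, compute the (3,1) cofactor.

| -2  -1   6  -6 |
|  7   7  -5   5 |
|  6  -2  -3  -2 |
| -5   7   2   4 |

The cofactor is -222.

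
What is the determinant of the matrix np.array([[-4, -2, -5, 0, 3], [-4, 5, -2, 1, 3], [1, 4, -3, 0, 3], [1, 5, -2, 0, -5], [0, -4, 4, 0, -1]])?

The determinant is 7.

Expand along column 4 (it has 4 zeros):
  + (1) · M_24   where M_24 = det([-4 -2 -5 3; 1 4 -3 3; 1 5 -2 -5; 0 -4 4 -1]) = 7
det = (+1)·(1)·(7) = 7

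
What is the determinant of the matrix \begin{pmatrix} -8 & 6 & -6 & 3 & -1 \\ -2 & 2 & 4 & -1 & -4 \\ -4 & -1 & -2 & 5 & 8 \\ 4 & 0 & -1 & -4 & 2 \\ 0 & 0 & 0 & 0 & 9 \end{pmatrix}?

1026

Expand along row 5 (it has 4 zeros):
  + (9) · M_55   where M_55 = det([-8 6 -6 3; -2 2 4 -1; -4 -1 -2 5; 4 0 -1 -4]) = 114
det = (+1)·(9)·(114) = 1026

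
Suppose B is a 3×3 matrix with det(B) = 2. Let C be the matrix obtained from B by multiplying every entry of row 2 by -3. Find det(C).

Scaling one row by -3 multiplies the determinant by -3.
det(C) = (-3)·(2) = -6

|C| = -6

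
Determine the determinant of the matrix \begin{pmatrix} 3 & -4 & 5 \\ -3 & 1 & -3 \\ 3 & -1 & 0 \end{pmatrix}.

Expand along row 3:
  + 3 · |-4 5; 1 -3| = 3·(12 − 5) = 21
  − (-1) · |3 5; -3 -3| = −(-1)·(-9 − (-15)) = 6
Sum: (21) + (6) = 27

The determinant is 27.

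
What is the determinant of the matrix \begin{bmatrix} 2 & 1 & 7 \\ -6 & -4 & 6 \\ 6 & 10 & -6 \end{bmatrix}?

Expand along row 1:
  + 2 · |-4 6; 10 -6| = 2·(24 − 60) = -72
  − 1 · |-6 6; 6 -6| = −1·(36 − 36) = 0
  + 7 · |-6 -4; 6 10| = 7·(-60 − (-24)) = -252
Sum: (-72) + (0) + (-252) = -324

-324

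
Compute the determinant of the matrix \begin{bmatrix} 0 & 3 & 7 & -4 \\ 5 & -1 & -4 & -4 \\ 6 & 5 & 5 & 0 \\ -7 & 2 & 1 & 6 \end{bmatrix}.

The determinant is -1092.

Expand along row 1 (it has 1 zero):
  − (3) · M_12   where M_12 = det([5 -4 -4; 6 5 0; -7 1 6]) = 130
  + (7) · M_13   where M_13 = det([5 -1 -4; 6 5 0; -7 2 6]) = -2
  − (-4) · M_14   where M_14 = det([5 -1 -4; 6 5 5; -7 2 1]) = -172
det = (-1)·(3)·(130) + (+1)·(7)·(-2) + (-1)·(-4)·(-172) = -1092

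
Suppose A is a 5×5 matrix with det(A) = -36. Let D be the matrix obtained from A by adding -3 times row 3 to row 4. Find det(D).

-36

Adding a multiple of one row to another leaves the determinant unchanged.
det(D) = (1)·(-36) = -36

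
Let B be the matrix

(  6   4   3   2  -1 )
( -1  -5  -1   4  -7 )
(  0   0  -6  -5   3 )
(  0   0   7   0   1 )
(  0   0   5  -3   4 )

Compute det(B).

B is block upper-triangular with a 2×2 block and a 3×3 block on the diagonal, so its determinant equals the product of the determinants of the diagonal blocks.
det of the 2×2 block = -26
det of the 3×3 block = 34
det = (-26)·(34) = -884

-884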